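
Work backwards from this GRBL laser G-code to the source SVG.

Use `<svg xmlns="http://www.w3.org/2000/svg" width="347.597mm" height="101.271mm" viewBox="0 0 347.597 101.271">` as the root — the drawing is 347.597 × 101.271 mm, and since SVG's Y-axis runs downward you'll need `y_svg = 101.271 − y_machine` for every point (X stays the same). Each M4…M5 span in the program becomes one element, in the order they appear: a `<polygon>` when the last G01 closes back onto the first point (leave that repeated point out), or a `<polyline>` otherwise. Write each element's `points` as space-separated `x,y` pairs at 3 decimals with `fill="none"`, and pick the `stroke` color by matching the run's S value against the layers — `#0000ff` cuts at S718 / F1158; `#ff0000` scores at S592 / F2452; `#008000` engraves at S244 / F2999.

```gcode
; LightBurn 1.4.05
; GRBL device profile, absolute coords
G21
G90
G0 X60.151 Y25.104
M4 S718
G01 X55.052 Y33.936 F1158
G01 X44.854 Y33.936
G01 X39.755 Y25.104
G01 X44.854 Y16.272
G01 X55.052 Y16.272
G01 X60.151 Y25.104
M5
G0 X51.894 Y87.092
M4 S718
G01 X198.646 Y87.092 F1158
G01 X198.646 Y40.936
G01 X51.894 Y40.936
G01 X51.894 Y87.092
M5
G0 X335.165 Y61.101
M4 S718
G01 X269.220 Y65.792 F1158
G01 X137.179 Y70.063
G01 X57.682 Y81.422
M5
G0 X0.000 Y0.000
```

Machine Y-up, SVG Y-down with viewBox height 101.271, so y_svg = 101.271 − y_machine; X carries over. Every run uses S718, so all elements get stroke `#0000ff` (cut).

Run 1: The run returns to its start, so emit a `<polygon>` with points (Y-flipped): 60.151,76.167 55.052,67.335 44.854,67.335 39.755,76.167 44.854,84.999 55.052,84.999.

Run 2: The run returns to its start, so emit a `<polygon>` with points (Y-flipped): 51.894,14.179 198.646,14.179 198.646,60.335 51.894,60.335.

Run 3: The run is open, so emit a `<polyline>` with points (Y-flipped): 335.165,40.170 269.220,35.479 137.179,31.208 57.682,19.849.

<svg xmlns="http://www.w3.org/2000/svg" width="347.597mm" height="101.271mm" viewBox="0 0 347.597 101.271">
  <polygon points="60.151,76.167 55.052,67.335 44.854,67.335 39.755,76.167 44.854,84.999 55.052,84.999" fill="none" stroke="#0000ff"/>
  <polygon points="51.894,14.179 198.646,14.179 198.646,60.335 51.894,60.335" fill="none" stroke="#0000ff"/>
  <polyline points="335.165,40.170 269.220,35.479 137.179,31.208 57.682,19.849" fill="none" stroke="#0000ff"/>
</svg>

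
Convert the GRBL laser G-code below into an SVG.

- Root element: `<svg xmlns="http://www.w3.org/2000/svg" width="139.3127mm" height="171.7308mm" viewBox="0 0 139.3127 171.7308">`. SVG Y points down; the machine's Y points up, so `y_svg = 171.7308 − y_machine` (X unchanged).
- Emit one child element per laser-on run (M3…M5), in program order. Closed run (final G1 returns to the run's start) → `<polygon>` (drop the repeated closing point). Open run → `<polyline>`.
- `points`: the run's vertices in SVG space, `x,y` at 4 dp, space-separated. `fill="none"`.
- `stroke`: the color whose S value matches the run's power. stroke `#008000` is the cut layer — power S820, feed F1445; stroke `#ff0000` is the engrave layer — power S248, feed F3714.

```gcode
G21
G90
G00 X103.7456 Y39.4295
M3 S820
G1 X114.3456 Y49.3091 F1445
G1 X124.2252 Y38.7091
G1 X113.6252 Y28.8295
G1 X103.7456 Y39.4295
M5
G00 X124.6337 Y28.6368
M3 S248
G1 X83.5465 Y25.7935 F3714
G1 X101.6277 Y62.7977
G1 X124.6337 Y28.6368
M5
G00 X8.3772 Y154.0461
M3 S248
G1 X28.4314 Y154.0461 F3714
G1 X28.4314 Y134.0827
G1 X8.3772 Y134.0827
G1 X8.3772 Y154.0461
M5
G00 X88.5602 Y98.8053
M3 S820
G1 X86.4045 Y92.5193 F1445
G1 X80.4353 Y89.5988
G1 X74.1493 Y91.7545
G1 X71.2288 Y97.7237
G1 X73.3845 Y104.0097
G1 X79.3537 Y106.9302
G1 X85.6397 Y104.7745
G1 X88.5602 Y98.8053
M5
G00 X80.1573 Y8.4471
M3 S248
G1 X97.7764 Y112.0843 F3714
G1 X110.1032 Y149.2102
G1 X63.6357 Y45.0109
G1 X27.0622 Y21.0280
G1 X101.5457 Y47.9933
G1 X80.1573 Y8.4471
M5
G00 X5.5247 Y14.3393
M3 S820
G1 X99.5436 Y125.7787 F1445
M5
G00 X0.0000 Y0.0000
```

<svg xmlns="http://www.w3.org/2000/svg" width="139.3127mm" height="171.7308mm" viewBox="0 0 139.3127 171.7308">
  <polygon points="103.7456,132.3013 114.3456,122.4217 124.2252,133.0217 113.6252,142.9013" fill="none" stroke="#008000"/>
  <polygon points="124.6337,143.0940 83.5465,145.9373 101.6277,108.9331" fill="none" stroke="#ff0000"/>
  <polygon points="8.3772,17.6847 28.4314,17.6847 28.4314,37.6481 8.3772,37.6481" fill="none" stroke="#ff0000"/>
  <polygon points="88.5602,72.9255 86.4045,79.2115 80.4353,82.1320 74.1493,79.9763 71.2288,74.0071 73.3845,67.7211 79.3537,64.8006 85.6397,66.9563" fill="none" stroke="#008000"/>
  <polygon points="80.1573,163.2837 97.7764,59.6465 110.1032,22.5206 63.6357,126.7199 27.0622,150.7028 101.5457,123.7375" fill="none" stroke="#ff0000"/>
  <polyline points="5.5247,157.3915 99.5436,45.9521" fill="none" stroke="#008000"/>
</svg>

y_svg = 171.7308 − y_m.

[1] S820→`#008000` (cut); closed run; points: 103.7456,132.3013 114.3456,122.4217 124.2252,133.0217 113.6252,142.9013

[2] S248→`#ff0000` (engrave); closed run; points: 124.6337,143.0940 83.5465,145.9373 101.6277,108.9331

[3] S248→`#ff0000` (engrave); closed run; points: 8.3772,17.6847 28.4314,17.6847 28.4314,37.6481 8.3772,37.6481

[4] S820→`#008000` (cut); closed run; points: 88.5602,72.9255 86.4045,79.2115 80.4353,82.1320 74.1493,79.9763 71.2288,74.0071 73.3845,67.7211 79.3537,64.8006 85.6397,66.9563

[5] S248→`#ff0000` (engrave); closed run; points: 80.1573,163.2837 97.7764,59.6465 110.1032,22.5206 63.6357,126.7199 27.0622,150.7028 101.5457,123.7375

[6] S820→`#008000` (cut); open run; points: 5.5247,157.3915 99.5436,45.9521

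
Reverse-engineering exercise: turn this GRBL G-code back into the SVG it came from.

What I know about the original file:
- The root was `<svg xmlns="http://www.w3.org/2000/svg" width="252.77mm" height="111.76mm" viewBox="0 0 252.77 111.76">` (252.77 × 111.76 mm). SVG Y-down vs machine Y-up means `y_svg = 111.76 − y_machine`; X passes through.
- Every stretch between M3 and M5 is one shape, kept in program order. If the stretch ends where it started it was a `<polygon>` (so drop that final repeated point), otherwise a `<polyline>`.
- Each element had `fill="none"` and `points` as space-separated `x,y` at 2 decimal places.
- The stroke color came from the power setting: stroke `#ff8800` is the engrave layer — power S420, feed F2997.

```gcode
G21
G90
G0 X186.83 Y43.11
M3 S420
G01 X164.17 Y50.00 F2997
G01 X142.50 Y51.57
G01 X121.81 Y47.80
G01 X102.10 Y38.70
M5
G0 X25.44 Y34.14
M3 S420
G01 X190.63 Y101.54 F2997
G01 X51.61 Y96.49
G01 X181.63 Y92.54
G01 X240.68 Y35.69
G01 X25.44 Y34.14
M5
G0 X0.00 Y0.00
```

<svg xmlns="http://www.w3.org/2000/svg" width="252.77mm" height="111.76mm" viewBox="0 0 252.77 111.76">
  <polyline points="186.83,68.65 164.17,61.76 142.50,60.19 121.81,63.96 102.10,73.06" fill="none" stroke="#ff8800"/>
  <polygon points="25.44,77.62 190.63,10.22 51.61,15.27 181.63,19.22 240.68,76.07" fill="none" stroke="#ff8800"/>
</svg>

y_svg = 111.76 − y_m. Every run uses S420, so all elements get stroke `#ff8800` (engrave).

[1] open run; points: 186.83,68.65 164.17,61.76 142.50,60.19 121.81,63.96 102.10,73.06

[2] closed run; points: 25.44,77.62 190.63,10.22 51.61,15.27 181.63,19.22 240.68,76.07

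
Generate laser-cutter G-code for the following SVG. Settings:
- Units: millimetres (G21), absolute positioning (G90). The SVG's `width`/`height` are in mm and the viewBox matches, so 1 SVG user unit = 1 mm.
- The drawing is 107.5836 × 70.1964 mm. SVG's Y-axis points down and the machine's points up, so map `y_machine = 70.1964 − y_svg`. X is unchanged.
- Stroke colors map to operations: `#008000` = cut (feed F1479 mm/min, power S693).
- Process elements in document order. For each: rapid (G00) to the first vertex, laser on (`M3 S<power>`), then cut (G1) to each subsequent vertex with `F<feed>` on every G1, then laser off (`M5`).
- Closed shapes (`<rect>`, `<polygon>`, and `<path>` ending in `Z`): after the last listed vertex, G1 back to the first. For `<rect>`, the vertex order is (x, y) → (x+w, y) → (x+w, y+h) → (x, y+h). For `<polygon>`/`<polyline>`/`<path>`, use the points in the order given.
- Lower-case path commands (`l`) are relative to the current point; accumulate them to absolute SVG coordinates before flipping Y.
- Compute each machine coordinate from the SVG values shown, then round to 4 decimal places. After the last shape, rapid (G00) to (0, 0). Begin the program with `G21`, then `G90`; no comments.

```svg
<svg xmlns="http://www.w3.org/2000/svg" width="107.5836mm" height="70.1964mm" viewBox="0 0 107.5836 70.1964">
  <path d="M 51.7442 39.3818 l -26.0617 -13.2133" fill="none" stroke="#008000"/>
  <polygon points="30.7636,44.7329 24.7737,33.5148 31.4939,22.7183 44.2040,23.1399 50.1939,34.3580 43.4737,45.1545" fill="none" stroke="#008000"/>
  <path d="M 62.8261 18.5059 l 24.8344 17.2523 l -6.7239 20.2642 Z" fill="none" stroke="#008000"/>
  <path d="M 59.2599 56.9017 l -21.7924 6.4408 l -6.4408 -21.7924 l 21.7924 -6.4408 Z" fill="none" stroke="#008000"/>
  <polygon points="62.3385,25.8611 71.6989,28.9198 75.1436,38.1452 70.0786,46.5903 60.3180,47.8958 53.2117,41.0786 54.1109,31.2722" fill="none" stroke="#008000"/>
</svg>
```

G21
G90
G00 X51.7442 Y30.8146
M3 S693
G1 X25.6825 Y44.0279 F1479
M5
G00 X30.7636 Y25.4635
M3 S693
G1 X24.7737 Y36.6816 F1479
G1 X31.4939 Y47.4781 F1479
G1 X44.2040 Y47.0565 F1479
G1 X50.1939 Y35.8384 F1479
G1 X43.4737 Y25.0419 F1479
G1 X30.7636 Y25.4635 F1479
M5
G00 X62.8261 Y51.6905
M3 S693
G1 X87.6605 Y34.4382 F1479
G1 X80.9366 Y14.1740 F1479
G1 X62.8261 Y51.6905 F1479
M5
G00 X59.2599 Y13.2947
M3 S693
G1 X37.4675 Y6.8539 F1479
G1 X31.0267 Y28.6463 F1479
G1 X52.8191 Y35.0871 F1479
G1 X59.2599 Y13.2947 F1479
M5
G00 X62.3385 Y44.3353
M3 S693
G1 X71.6989 Y41.2766 F1479
G1 X75.1436 Y32.0512 F1479
G1 X70.0786 Y23.6061 F1479
G1 X60.3180 Y22.3006 F1479
G1 X53.2117 Y29.1178 F1479
G1 X54.1109 Y38.9242 F1479
G1 X62.3385 Y44.3353 F1479
M5
G00 X0.0000 Y0.0000

1 u = 1 mm; y_m = 70.1964 − y.

[1] `<path>` line segment, #008000→cut S693 F1479: (51.7442,30.8146) → (25.6825,44.0279)

[2] `<polygon>` regular polygon, #008000→cut S693 F1479: (30.7636,25.4635) → (24.7737,36.6816) → (31.4939,47.4781) → (44.2040,47.0565) → (50.1939,35.8384) → (43.4737,25.0419) → (30.7636,25.4635) (closed)

[3] `<path>` closed polygon, #008000→cut S693 F1479: (62.8261,51.6905) → (87.6605,34.4382) → (80.9366,14.1740) → (62.8261,51.6905) (closed)

[4] `<path>` regular polygon, #008000→cut S693 F1479: (59.2599,13.2947) → (37.4675,6.8539) → (31.0267,28.6463) → (52.8191,35.0871) → (59.2599,13.2947) (closed)

[5] `<polygon>` regular polygon, #008000→cut S693 F1479: (62.3385,44.3353) → (71.6989,41.2766) → (75.1436,32.0512) → (70.0786,23.6061) → (60.3180,22.3006) → (53.2117,29.1178) → (54.1109,38.9242) → (62.3385,44.3353) (closed)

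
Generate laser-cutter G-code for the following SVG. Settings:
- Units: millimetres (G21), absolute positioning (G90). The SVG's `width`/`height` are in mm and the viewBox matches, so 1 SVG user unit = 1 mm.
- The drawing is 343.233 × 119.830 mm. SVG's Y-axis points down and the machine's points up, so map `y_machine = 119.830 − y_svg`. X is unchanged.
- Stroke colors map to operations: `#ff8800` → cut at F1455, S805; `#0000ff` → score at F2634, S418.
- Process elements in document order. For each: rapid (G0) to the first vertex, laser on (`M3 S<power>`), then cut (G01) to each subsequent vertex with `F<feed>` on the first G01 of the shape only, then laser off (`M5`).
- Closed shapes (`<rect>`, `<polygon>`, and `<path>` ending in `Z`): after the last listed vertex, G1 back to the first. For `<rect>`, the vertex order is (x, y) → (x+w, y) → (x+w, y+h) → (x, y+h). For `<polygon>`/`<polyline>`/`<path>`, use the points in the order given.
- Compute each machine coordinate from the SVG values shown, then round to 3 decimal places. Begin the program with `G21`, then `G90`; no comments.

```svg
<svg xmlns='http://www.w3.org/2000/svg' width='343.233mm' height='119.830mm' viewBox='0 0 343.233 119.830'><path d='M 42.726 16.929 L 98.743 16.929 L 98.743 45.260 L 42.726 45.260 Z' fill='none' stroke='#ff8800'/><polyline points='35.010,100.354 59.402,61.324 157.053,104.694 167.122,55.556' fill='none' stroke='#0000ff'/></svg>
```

G21
G90
G0 X42.726 Y102.901
M3 S805
G01 X98.743 Y102.901 F1455
G01 X98.743 Y74.570
G01 X42.726 Y74.570
G01 X42.726 Y102.901
M5
G0 X35.010 Y19.476
M3 S418
G01 X59.402 Y58.506 F2634
G01 X157.053 Y15.136
G01 X167.122 Y64.274
M5

viewBox `0 0 343.233 119.830` with mm width/height → 1 unit = 1 mm. Flip: y_m = 119.830 − y_svg.

**Shape 1** — `<path>` rectangle, stroke `#ff8800` → cut (S805, F1455). Machine vertices: (42.726,102.901) → (98.743,102.901) → (98.743,74.570) → (42.726,74.570) → (42.726,102.901). Closed: final G1 returns to the first vertex.

**Shape 2** — `<polyline>` open polyline, stroke `#0000ff` → score (S418, F2634). Machine vertices: (35.010,19.476) → (59.402,58.506) → (157.053,15.136) → (167.122,64.274). Open path.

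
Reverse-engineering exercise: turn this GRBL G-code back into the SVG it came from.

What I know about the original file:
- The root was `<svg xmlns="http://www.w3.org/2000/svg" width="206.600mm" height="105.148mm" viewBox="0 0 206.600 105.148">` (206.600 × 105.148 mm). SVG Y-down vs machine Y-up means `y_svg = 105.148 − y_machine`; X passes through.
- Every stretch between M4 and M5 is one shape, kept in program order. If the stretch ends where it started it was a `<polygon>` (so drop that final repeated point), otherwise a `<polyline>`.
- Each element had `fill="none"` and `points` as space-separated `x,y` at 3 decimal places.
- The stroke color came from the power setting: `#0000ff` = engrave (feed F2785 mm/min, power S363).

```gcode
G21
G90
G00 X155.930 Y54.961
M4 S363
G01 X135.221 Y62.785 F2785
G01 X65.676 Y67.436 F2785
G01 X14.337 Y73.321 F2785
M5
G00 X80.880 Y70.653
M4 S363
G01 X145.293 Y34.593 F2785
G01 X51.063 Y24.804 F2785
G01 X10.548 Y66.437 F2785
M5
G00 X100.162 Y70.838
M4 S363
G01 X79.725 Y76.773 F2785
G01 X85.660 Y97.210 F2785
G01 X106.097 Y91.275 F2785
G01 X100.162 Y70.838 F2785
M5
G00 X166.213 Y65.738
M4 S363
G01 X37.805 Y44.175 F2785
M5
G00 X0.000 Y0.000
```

Machine Y-up, SVG Y-down with viewBox height 105.148, so y_svg = 105.148 − y_machine; X carries over. Every run uses S363, so all elements get stroke `#0000ff` (engrave).

Run 1: The run is open, so emit a `<polyline>` with points (Y-flipped): 155.930,50.187 135.221,42.363 65.676,37.712 14.337,31.827.

Run 2: The run is open, so emit a `<polyline>` with points (Y-flipped): 80.880,34.495 145.293,70.555 51.063,80.344 10.548,38.711.

Run 3: The run returns to its start, so emit a `<polygon>` with points (Y-flipped): 100.162,34.310 79.725,28.375 85.660,7.938 106.097,13.873.

Run 4: The run is open, so emit a `<polyline>` with points (Y-flipped): 166.213,39.410 37.805,60.973.

<svg xmlns="http://www.w3.org/2000/svg" width="206.600mm" height="105.148mm" viewBox="0 0 206.600 105.148">
  <polyline points="155.930,50.187 135.221,42.363 65.676,37.712 14.337,31.827" fill="none" stroke="#0000ff"/>
  <polyline points="80.880,34.495 145.293,70.555 51.063,80.344 10.548,38.711" fill="none" stroke="#0000ff"/>
  <polygon points="100.162,34.310 79.725,28.375 85.660,7.938 106.097,13.873" fill="none" stroke="#0000ff"/>
  <polyline points="166.213,39.410 37.805,60.973" fill="none" stroke="#0000ff"/>
</svg>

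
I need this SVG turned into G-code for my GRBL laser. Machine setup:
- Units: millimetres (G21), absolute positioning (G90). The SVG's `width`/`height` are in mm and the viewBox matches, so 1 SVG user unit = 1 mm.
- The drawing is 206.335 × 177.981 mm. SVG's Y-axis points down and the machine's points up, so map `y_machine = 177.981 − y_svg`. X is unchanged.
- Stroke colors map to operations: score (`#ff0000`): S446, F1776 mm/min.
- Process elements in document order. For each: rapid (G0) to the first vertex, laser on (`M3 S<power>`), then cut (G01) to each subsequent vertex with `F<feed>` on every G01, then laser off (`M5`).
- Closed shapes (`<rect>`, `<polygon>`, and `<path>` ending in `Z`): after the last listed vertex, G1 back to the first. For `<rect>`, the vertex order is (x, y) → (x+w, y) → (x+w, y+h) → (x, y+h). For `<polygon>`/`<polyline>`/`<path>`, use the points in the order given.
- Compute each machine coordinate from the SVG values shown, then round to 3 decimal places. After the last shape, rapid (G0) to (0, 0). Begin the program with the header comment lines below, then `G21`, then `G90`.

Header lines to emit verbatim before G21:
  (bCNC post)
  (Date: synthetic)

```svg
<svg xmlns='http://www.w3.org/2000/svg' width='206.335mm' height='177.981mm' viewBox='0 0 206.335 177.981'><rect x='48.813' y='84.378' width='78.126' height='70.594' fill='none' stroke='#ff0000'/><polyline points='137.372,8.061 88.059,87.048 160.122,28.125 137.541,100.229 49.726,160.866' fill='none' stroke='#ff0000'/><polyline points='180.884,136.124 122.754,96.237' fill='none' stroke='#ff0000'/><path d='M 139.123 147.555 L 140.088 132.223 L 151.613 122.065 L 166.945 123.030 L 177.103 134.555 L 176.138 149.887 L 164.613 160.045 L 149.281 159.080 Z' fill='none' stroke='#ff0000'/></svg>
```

viewBox `0 0 206.335 177.981` with mm width/height → 1 unit = 1 mm. Flip: y_m = 177.981 − y_svg.

**Shape 1** — `<rect>` rectangle, stroke `#ff0000` → score (S446, F1776). Machine vertices: (48.813,93.603) → (126.939,93.603) → (126.939,23.009) → (48.813,23.009) → (48.813,93.603). Closed: final G1 returns to the first vertex.

**Shape 2** — `<polyline>` open polyline, stroke `#ff0000` → score (S446, F1776). Machine vertices: (137.372,169.920) → (88.059,90.933) → (160.122,149.856) → (137.541,77.752) → (49.726,17.115). Open path.

**Shape 3** — `<polyline>` line segment, stroke `#ff0000` → score (S446, F1776). Machine vertices: (180.884,41.857) → (122.754,81.744). Open path.

**Shape 4** — `<path>` regular polygon, stroke `#ff0000` → score (S446, F1776). Machine vertices: (139.123,30.426) → (140.088,45.758) → (151.613,55.916) → (166.945,54.951) → (177.103,43.426) → (176.138,28.094) → (164.613,17.936) → (149.281,18.901) → (139.123,30.426). Closed: final G1 returns to the first vertex.

(bCNC post)
(Date: synthetic)
G21
G90
G0 X48.813 Y93.603
M3 S446
G01 X126.939 Y93.603 F1776
G01 X126.939 Y23.009 F1776
G01 X48.813 Y23.009 F1776
G01 X48.813 Y93.603 F1776
M5
G0 X137.372 Y169.920
M3 S446
G01 X88.059 Y90.933 F1776
G01 X160.122 Y149.856 F1776
G01 X137.541 Y77.752 F1776
G01 X49.726 Y17.115 F1776
M5
G0 X180.884 Y41.857
M3 S446
G01 X122.754 Y81.744 F1776
M5
G0 X139.123 Y30.426
M3 S446
G01 X140.088 Y45.758 F1776
G01 X151.613 Y55.916 F1776
G01 X166.945 Y54.951 F1776
G01 X177.103 Y43.426 F1776
G01 X176.138 Y28.094 F1776
G01 X164.613 Y17.936 F1776
G01 X149.281 Y18.901 F1776
G01 X139.123 Y30.426 F1776
M5
G0 X0.000 Y0.000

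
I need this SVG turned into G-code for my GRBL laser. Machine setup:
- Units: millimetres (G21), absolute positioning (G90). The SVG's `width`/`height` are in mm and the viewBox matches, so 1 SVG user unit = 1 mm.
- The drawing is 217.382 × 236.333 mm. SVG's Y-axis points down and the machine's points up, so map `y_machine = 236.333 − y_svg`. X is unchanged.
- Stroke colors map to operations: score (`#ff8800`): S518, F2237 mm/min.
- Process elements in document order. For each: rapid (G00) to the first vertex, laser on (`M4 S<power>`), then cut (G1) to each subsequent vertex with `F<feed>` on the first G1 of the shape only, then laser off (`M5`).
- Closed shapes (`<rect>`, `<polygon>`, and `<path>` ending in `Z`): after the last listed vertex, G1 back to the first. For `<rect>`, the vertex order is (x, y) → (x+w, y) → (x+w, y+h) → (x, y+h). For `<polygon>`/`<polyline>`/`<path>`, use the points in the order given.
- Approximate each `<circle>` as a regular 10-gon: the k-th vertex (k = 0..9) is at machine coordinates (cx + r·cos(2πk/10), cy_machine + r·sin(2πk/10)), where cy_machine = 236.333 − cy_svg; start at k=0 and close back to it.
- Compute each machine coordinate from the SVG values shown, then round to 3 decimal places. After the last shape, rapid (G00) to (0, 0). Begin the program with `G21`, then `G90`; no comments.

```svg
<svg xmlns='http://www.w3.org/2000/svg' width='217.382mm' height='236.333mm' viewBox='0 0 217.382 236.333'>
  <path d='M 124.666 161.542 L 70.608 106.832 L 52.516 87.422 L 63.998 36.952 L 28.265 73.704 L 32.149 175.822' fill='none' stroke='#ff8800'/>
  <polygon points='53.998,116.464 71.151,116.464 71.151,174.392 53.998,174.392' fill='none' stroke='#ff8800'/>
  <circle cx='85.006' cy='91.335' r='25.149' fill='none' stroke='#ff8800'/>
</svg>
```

G21
G90
G00 X124.666 Y74.791
M4 S518
G1 X70.608 Y129.501 F2237
G1 X52.516 Y148.911
G1 X63.998 Y199.381
G1 X28.265 Y162.629
G1 X32.149 Y60.511
M5
G00 X53.998 Y119.869
M4 S518
G1 X71.151 Y119.869 F2237
G1 X71.151 Y61.941
G1 X53.998 Y61.941
G1 X53.998 Y119.869
M5
G00 X110.155 Y144.998
M4 S518
G1 X105.352 Y159.780 F2237
G1 X92.777 Y168.916
G1 X77.235 Y168.916
G1 X64.660 Y159.780
G1 X59.857 Y144.998
G1 X64.660 Y130.216
G1 X77.235 Y121.080
G1 X92.777 Y121.080
G1 X105.352 Y130.216
G1 X110.155 Y144.998
M5
G00 X0.000 Y0.000

Since the viewBox matches the mm dimensions, user units are millimetres directly. The only transform is the Y-flip y_m = 236.333 − y_svg.

Shape 1 is a open polyline drawn with `<path>`. Its stroke #ff8800 means score at S518, F2237. After flipping Y the toolpath is (124.666,74.791) → (70.608,129.501) → (52.516,148.911) → (63.998,199.381) → (28.265,162.629) → (32.149,60.511).

Shape 2 is a rectangle drawn with `<polygon>`. Its stroke #ff8800 means score at S518, F2237. After flipping Y the toolpath is (53.998,119.869) → (71.151,119.869) → (71.151,61.941) → (53.998,61.941) → (53.998,119.869), returning to the start.

Shape 3 is a circle drawn with `<circle>`. Its stroke #ff8800 means score at S518, F2237. After flipping Y the toolpath is (110.155,144.998) → (105.352,159.780) → (92.777,168.916) → (77.235,168.916) → (64.660,159.780) → (59.857,144.998) → (64.660,130.216) → (77.235,121.080) → (92.777,121.080) → (105.352,130.216) → (110.155,144.998), returning to the start.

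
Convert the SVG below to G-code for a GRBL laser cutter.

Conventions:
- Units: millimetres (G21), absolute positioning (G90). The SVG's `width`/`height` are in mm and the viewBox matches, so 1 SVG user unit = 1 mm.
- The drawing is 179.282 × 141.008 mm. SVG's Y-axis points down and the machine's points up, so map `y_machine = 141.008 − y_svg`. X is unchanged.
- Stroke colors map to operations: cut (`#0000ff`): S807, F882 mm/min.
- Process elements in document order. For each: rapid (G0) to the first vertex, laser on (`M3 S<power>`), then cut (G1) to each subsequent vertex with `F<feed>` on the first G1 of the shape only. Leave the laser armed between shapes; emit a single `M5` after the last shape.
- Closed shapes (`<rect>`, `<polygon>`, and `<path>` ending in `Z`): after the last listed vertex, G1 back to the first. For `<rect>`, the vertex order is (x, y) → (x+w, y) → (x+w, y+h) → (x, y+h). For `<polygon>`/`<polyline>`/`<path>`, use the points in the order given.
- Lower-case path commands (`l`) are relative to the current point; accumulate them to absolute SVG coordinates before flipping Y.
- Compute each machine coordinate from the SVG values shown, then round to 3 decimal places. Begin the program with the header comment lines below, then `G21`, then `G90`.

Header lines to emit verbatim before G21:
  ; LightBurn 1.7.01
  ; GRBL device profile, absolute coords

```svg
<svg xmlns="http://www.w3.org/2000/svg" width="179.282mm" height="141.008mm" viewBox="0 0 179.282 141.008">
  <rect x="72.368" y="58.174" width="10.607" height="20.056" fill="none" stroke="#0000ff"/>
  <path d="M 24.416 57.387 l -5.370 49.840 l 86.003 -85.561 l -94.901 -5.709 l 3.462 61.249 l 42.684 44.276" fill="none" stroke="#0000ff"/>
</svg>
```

viewBox `0 0 179.282 141.008` with mm width/height → 1 unit = 1 mm. Flip: y_m = 141.008 − y_svg.

**Shape 1** — `<rect>` rectangle, stroke `#0000ff` → cut (S807, F882). Machine vertices: (72.368,82.834) → (82.975,82.834) → (82.975,62.778) → (72.368,62.778) → (72.368,82.834). Closed: final G1 returns to the first vertex.

**Shape 2** — `<path>` open polyline, stroke `#0000ff` → cut (S807, F882). Machine vertices: (24.416,83.621) → (19.046,33.781) → (105.049,119.342) → (10.148,125.051) → (13.610,63.802) → (56.294,19.526). Open path.

; LightBurn 1.7.01
; GRBL device profile, absolute coords
G21
G90
G0 X72.368 Y82.834
M3 S807
G1 X82.975 Y82.834 F882
G1 X82.975 Y62.778
G1 X72.368 Y62.778
G1 X72.368 Y82.834
G0 X24.416 Y83.621
M3 S807
G1 X19.046 Y33.781 F882
G1 X105.049 Y119.342
G1 X10.148 Y125.051
G1 X13.610 Y63.802
G1 X56.294 Y19.526
M5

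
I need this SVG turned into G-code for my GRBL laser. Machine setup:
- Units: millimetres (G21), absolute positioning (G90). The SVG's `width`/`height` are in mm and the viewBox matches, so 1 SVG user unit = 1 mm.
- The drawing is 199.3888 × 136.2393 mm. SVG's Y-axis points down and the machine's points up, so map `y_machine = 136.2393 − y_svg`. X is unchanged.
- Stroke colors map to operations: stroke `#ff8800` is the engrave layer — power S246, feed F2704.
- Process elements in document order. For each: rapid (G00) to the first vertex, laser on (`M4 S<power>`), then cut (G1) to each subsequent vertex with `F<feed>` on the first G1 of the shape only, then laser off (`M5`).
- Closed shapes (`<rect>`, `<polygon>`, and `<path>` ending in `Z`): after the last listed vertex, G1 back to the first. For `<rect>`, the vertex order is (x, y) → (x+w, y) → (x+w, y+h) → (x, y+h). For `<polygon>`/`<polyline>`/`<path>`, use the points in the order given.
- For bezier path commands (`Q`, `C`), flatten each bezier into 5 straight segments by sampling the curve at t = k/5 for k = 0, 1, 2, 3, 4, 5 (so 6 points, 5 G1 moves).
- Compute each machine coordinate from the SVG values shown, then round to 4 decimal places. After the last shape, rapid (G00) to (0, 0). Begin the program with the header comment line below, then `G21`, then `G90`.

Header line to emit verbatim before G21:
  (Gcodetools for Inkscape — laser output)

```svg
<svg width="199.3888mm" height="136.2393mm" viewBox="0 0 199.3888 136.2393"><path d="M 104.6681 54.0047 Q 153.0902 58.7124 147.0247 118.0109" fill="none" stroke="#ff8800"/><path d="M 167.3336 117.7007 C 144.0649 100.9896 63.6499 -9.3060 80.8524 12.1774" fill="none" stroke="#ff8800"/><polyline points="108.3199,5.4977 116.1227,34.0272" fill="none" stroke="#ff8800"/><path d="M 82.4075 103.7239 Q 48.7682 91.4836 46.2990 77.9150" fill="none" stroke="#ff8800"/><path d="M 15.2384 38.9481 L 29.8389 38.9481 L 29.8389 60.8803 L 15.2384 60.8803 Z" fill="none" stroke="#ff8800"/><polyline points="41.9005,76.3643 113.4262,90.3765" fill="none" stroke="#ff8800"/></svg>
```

Since the viewBox matches the mm dimensions, user units are millimetres directly. The only transform is the Y-flip y_m = 136.2393 − y_svg.

Shape 1 is a quadratic bezier drawn with `<path>`. Its stroke #ff8800 means engrave at S246, F2704. After flipping Y the toolpath is (104.6681,82.2346) → (121.8574,78.1679) → (134.6878,69.7339) → (143.1591,56.9327) → (147.2714,39.7642) → (147.0247,18.2284).

Shape 2 is a cubic bezier drawn with `<path>`. Its stroke #ff8800 means engrave at S246, F2704. After flipping Y the toolpath is (167.3336,18.5386) → (147.7529,37.9925) → (121.8858,69.0892) → (97.1609,101.0113) → (81.0069,122.9414) → (80.8524,124.0619).

Shape 3 is a line segment drawn with `<polyline>`. Its stroke #ff8800 means engrave at S246, F2704. After flipping Y the toolpath is (108.3199,130.7416) → (116.1227,102.2121).

Shape 4 is a quadratic bezier drawn with `<path>`. Its stroke #ff8800 means engrave at S246, F2704. After flipping Y the toolpath is (82.4075,32.5154) → (70.1986,37.4647) → (60.4833,42.5202) → (53.2616,47.6819) → (48.5335,52.9500) → (46.2990,58.3243).

Shape 5 is a rectangle drawn with `<path>`. Its stroke #ff8800 means engrave at S246, F2704. After flipping Y the toolpath is (15.2384,97.2912) → (29.8389,97.2912) → (29.8389,75.3590) → (15.2384,75.3590) → (15.2384,97.2912), returning to the start.

Shape 6 is a line segment drawn with `<polyline>`. Its stroke #ff8800 means engrave at S246, F2704. After flipping Y the toolpath is (41.9005,59.8750) → (113.4262,45.8628).

(Gcodetools for Inkscape — laser output)
G21
G90
G00 X104.6681 Y82.2346
M4 S246
G1 X121.8574 Y78.1679 F2704
G1 X134.6878 Y69.7339
G1 X143.1591 Y56.9327
G1 X147.2714 Y39.7642
G1 X147.0247 Y18.2284
M5
G00 X167.3336 Y18.5386
M4 S246
G1 X147.7529 Y37.9925 F2704
G1 X121.8858 Y69.0892
G1 X97.1609 Y101.0113
G1 X81.0069 Y122.9414
G1 X80.8524 Y124.0619
M5
G00 X108.3199 Y130.7416
M4 S246
G1 X116.1227 Y102.2121 F2704
M5
G00 X82.4075 Y32.5154
M4 S246
G1 X70.1986 Y37.4647 F2704
G1 X60.4833 Y42.5202
G1 X53.2616 Y47.6819
G1 X48.5335 Y52.9500
G1 X46.2990 Y58.3243
M5
G00 X15.2384 Y97.2912
M4 S246
G1 X29.8389 Y97.2912 F2704
G1 X29.8389 Y75.3590
G1 X15.2384 Y75.3590
G1 X15.2384 Y97.2912
M5
G00 X41.9005 Y59.8750
M4 S246
G1 X113.4262 Y45.8628 F2704
M5
G00 X0.0000 Y0.0000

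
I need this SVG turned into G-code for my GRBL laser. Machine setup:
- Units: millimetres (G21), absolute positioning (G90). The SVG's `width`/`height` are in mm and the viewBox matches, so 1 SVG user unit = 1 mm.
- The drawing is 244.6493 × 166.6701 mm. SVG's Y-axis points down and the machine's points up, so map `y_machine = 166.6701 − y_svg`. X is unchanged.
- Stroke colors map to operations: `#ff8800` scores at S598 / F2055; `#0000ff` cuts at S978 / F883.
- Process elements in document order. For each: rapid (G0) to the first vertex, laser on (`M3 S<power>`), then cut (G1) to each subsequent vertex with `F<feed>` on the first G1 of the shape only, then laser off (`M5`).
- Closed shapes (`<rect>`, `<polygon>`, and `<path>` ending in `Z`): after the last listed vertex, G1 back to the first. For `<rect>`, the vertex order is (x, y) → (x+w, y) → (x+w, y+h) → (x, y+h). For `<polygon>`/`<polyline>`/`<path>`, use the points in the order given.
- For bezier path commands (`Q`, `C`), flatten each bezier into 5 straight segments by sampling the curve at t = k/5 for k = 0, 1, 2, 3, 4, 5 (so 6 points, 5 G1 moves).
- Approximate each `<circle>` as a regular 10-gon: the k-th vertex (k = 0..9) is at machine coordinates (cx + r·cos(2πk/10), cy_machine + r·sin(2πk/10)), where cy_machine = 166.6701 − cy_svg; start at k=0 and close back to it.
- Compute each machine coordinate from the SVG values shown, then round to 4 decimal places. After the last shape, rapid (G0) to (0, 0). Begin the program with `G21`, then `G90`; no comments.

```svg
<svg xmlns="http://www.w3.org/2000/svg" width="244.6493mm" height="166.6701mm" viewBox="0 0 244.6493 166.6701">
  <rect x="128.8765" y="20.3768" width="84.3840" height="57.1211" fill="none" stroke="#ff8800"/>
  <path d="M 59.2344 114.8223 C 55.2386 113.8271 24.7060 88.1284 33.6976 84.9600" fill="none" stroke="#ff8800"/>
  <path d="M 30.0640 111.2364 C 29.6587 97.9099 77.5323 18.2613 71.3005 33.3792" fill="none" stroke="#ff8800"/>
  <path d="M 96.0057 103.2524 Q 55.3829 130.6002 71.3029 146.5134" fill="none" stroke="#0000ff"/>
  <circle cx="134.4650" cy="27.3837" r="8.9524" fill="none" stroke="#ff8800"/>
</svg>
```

1 u = 1 mm; y_m = 166.6701 − y.

[1] `<rect>` rectangle, #ff8800→score S598 F2055: (128.8765,146.2933) → (213.2605,146.2933) → (213.2605,89.1722) → (128.8765,89.1722) → (128.8765,146.2933) (closed)

[2] `<path>` cubic bezier, #ff8800→score S598 F2055: (59.2344,51.8478) → (54.1810,55.0315) → (45.9297,61.8768) → (37.6514,70.1164) → (32.5171,77.4833) → (33.6976,81.7101)

[3] `<path>` cubic bezier, #ff8800→score S598 F2055: (30.0640,55.4337) → (34.7952,70.0995) → (46.1989,92.9504) → (59.3607,116.2541) → (69.3660,132.2784) → (71.3005,133.2909)

[4] `<path>` quadratic bezier, #0000ff→cut S978 F883: (96.0057,63.4177) → (82.0183,52.9360) → (72.5543,43.3690) → (67.6137,34.7168) → (67.1966,26.9794) → (71.3029,20.1567)

[5] `<circle>` circle, #ff8800→score S598 F2055: (143.4174,139.2864) → (141.7076,144.5485) → (137.2314,147.8006) → (131.6986,147.8006) → (127.2224,144.5485) → (125.5126,139.2864) → (127.2224,134.0243) → (131.6986,130.7722) → (137.2314,130.7722) → (141.7076,134.0243) → (143.4174,139.2864) (closed)

G21
G90
G0 X128.8765 Y146.2933
M3 S598
G1 X213.2605 Y146.2933 F2055
G1 X213.2605 Y89.1722
G1 X128.8765 Y89.1722
G1 X128.8765 Y146.2933
M5
G0 X59.2344 Y51.8478
M3 S598
G1 X54.1810 Y55.0315 F2055
G1 X45.9297 Y61.8768
G1 X37.6514 Y70.1164
G1 X32.5171 Y77.4833
G1 X33.6976 Y81.7101
M5
G0 X30.0640 Y55.4337
M3 S598
G1 X34.7952 Y70.0995 F2055
G1 X46.1989 Y92.9504
G1 X59.3607 Y116.2541
G1 X69.3660 Y132.2784
G1 X71.3005 Y133.2909
M5
G0 X96.0057 Y63.4177
M3 S978
G1 X82.0183 Y52.9360 F883
G1 X72.5543 Y43.3690
G1 X67.6137 Y34.7168
G1 X67.1966 Y26.9794
G1 X71.3029 Y20.1567
M5
G0 X143.4174 Y139.2864
M3 S598
G1 X141.7076 Y144.5485 F2055
G1 X137.2314 Y147.8006
G1 X131.6986 Y147.8006
G1 X127.2224 Y144.5485
G1 X125.5126 Y139.2864
G1 X127.2224 Y134.0243
G1 X131.6986 Y130.7722
G1 X137.2314 Y130.7722
G1 X141.7076 Y134.0243
G1 X143.4174 Y139.2864
M5
G0 X0.0000 Y0.0000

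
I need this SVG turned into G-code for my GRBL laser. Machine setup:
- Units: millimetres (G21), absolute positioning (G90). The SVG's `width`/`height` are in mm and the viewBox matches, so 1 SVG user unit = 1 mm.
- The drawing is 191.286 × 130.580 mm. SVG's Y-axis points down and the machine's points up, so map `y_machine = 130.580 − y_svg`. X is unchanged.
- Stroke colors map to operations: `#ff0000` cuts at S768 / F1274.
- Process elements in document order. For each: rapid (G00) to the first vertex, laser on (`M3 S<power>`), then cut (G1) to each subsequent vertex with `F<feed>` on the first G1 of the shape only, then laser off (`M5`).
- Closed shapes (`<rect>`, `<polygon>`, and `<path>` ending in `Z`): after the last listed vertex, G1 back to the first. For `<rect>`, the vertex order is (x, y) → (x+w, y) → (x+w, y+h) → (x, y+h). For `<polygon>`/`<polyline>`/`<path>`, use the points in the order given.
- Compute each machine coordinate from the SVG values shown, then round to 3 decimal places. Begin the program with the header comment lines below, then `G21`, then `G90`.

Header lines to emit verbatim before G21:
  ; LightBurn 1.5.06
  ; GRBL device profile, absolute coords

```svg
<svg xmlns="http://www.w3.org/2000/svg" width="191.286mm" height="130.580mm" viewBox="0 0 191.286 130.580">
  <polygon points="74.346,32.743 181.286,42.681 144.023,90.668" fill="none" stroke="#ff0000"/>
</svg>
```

; LightBurn 1.5.06
; GRBL device profile, absolute coords
G21
G90
G00 X74.346 Y97.837
M3 S768
G1 X181.286 Y87.899 F1274
G1 X144.023 Y39.912
G1 X74.346 Y97.837
M5

viewBox `0 0 191.286 130.580` with mm width/height → 1 unit = 1 mm. Flip: y_m = 130.580 − y_svg.

**Shape 1** — `<polygon>` closed polygon, stroke `#ff0000` → cut (S768, F1274). Machine vertices: (74.346,97.837) → (181.286,87.899) → (144.023,39.912) → (74.346,97.837). Closed: final G1 returns to the first vertex.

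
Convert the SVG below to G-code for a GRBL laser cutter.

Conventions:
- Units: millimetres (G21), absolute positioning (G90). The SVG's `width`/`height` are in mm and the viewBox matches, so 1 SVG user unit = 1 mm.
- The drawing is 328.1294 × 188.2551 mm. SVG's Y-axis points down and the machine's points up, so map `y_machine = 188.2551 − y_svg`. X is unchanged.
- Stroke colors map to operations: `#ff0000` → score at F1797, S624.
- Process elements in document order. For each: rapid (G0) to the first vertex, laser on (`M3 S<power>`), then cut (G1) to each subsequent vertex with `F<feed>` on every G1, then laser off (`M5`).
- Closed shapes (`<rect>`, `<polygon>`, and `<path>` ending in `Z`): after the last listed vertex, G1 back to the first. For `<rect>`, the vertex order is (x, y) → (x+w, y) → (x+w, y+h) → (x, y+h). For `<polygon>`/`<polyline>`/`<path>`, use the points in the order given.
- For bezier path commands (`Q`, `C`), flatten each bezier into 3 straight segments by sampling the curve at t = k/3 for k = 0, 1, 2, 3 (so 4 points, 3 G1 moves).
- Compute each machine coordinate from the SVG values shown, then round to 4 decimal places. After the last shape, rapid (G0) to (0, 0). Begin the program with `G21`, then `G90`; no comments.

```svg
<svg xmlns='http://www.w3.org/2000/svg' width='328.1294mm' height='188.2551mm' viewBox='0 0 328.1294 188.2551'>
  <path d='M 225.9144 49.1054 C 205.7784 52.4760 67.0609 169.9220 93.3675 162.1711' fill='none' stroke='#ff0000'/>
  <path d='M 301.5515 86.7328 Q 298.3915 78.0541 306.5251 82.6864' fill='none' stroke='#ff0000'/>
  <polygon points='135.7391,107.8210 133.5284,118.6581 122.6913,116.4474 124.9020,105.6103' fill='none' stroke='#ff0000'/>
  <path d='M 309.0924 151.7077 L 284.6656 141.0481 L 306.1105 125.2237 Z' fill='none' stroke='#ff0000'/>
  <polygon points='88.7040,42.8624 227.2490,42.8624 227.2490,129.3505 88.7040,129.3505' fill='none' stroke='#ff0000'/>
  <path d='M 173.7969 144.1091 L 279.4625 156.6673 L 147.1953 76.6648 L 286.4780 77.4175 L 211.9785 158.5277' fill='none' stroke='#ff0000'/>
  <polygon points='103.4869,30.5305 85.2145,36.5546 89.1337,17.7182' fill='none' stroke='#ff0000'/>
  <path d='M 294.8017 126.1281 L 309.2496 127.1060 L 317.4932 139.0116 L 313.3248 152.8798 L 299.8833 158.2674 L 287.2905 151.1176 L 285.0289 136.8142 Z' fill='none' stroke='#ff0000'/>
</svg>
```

G21
G90
G0 X225.9144 Y139.1497
M3 S624
G1 X176.7551 Y106.6159 F1797
G1 X111.5650 Y51.2035 F1797
G1 X93.3675 Y26.0840 F1797
M5
G0 X301.5515 Y101.5223
M3 S624
G1 X300.6997 Y105.8291 F1797
G1 X302.3575 Y107.1779 F1797
G1 X306.5251 Y105.5687 F1797
M5
G0 X135.7391 Y80.4341
M3 S624
G1 X133.5284 Y69.5970 F1797
G1 X122.6913 Y71.8077 F1797
G1 X124.9020 Y82.6448 F1797
G1 X135.7391 Y80.4341 F1797
M5
G0 X309.0924 Y36.5474
M3 S624
G1 X284.6656 Y47.2070 F1797
G1 X306.1105 Y63.0314 F1797
G1 X309.0924 Y36.5474 F1797
M5
G0 X88.7040 Y145.3927
M3 S624
G1 X227.2490 Y145.3927 F1797
G1 X227.2490 Y58.9046 F1797
G1 X88.7040 Y58.9046 F1797
G1 X88.7040 Y145.3927 F1797
M5
G0 X173.7969 Y44.1460
M3 S624
G1 X279.4625 Y31.5878 F1797
G1 X147.1953 Y111.5903 F1797
G1 X286.4780 Y110.8376 F1797
G1 X211.9785 Y29.7274 F1797
M5
G0 X103.4869 Y157.7246
M3 S624
G1 X85.2145 Y151.7005 F1797
G1 X89.1337 Y170.5369 F1797
G1 X103.4869 Y157.7246 F1797
M5
G0 X294.8017 Y62.1270
M3 S624
G1 X309.2496 Y61.1491 F1797
G1 X317.4932 Y49.2435 F1797
G1 X313.3248 Y35.3753 F1797
G1 X299.8833 Y29.9877 F1797
G1 X287.2905 Y37.1375 F1797
G1 X285.0289 Y51.4409 F1797
G1 X294.8017 Y62.1270 F1797
M5
G0 X0.0000 Y0.0000

viewBox `0 0 328.1294 188.2551` with mm width/height → 1 unit = 1 mm. Flip: y_m = 188.2551 − y_svg.

**Shape 1** — `<path>` cubic bezier, stroke `#ff0000` → score (S624, F1797). Control points (SVG): P0=(225.9144,49.1054), P1=(205.7784,52.4760), P2=(67.0609,169.9220), P3=(93.3675,162.1711); sampled at t=k/3. Machine vertices: (225.9144,139.1497) → (176.7551,106.6159) → (111.5650,51.2035) → (93.3675,26.0840). Open path.

**Shape 2** — `<path>` quadratic bezier, stroke `#ff0000` → score (S624, F1797). Control points (SVG): P0=(301.5515,86.7328), P1=(298.3915,78.0541), P2=(306.5251,82.6864); sampled at t=k/3. Machine vertices: (301.5515,101.5223) → (300.6997,105.8291) → (302.3575,107.1779) → (306.5251,105.5687). Open path.

**Shape 3** — `<polygon>` regular polygon, stroke `#ff0000` → score (S624, F1797). Machine vertices: (135.7391,80.4341) → (133.5284,69.5970) → (122.6913,71.8077) → (124.9020,82.6448) → (135.7391,80.4341). Closed: final G1 returns to the first vertex.

**Shape 4** — `<path>` regular polygon, stroke `#ff0000` → score (S624, F1797). Machine vertices: (309.0924,36.5474) → (284.6656,47.2070) → (306.1105,63.0314) → (309.0924,36.5474). Closed: final G1 returns to the first vertex.

**Shape 5** — `<polygon>` rectangle, stroke `#ff0000` → score (S624, F1797). Machine vertices: (88.7040,145.3927) → (227.2490,145.3927) → (227.2490,58.9046) → (88.7040,58.9046) → (88.7040,145.3927). Closed: final G1 returns to the first vertex.

**Shape 6** — `<path>` open polyline, stroke `#ff0000` → score (S624, F1797). Machine vertices: (173.7969,44.1460) → (279.4625,31.5878) → (147.1953,111.5903) → (286.4780,110.8376) → (211.9785,29.7274). Open path.

**Shape 7** — `<polygon>` regular polygon, stroke `#ff0000` → score (S624, F1797). Machine vertices: (103.4869,157.7246) → (85.2145,151.7005) → (89.1337,170.5369) → (103.4869,157.7246). Closed: final G1 returns to the first vertex.

**Shape 8** — `<path>` regular polygon, stroke `#ff0000` → score (S624, F1797). Machine vertices: (294.8017,62.1270) → (309.2496,61.1491) → (317.4932,49.2435) → (313.3248,35.3753) → (299.8833,29.9877) → (287.2905,37.1375) → (285.0289,51.4409) → (294.8017,62.1270). Closed: final G1 returns to the first vertex.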